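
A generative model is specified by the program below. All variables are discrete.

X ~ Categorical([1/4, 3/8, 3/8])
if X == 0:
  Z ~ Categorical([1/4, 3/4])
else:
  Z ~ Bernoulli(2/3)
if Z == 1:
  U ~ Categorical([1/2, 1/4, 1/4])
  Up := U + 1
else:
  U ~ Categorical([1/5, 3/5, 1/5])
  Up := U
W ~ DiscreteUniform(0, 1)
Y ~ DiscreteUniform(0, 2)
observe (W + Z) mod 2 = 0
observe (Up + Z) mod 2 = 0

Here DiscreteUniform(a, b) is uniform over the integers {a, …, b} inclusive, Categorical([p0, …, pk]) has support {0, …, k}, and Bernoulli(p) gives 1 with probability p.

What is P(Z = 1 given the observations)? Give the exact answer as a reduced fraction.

Enumerate traces; 36 have nonzero weight after conditioning:
  (X=0, Z=0, U=0, W=0, Y=0) weight 1/480
  (X=0, Z=0, U=0, W=0, Y=1) weight 1/480
  (X=0, Z=0, U=0, W=0, Y=2) weight 1/480
  (X=0, Z=0, U=2, W=0, Y=0) weight 1/480
  (X=0, Z=0, U=2, W=0, Y=1) weight 1/480
  (X=0, Z=0, U=2, W=0, Y=2) weight 1/480
  (X=0, Z=1, U=0, W=1, Y=0) weight 1/64
  (X=0, Z=1, U=0, W=1, Y=1) weight 1/64
  … 28 more
Group by Z:
  weight(Z=0) = 1/16
  weight(Z=1) = 33/128
Total weight = 1/16 + 33/128 = 41/128
P(Z=0 | obs) = 1/16 / 41/128 = 8/41
P(Z=1 | obs) = 33/128 / 41/128 = 33/41

P(Z = 1 | obs) = 33/41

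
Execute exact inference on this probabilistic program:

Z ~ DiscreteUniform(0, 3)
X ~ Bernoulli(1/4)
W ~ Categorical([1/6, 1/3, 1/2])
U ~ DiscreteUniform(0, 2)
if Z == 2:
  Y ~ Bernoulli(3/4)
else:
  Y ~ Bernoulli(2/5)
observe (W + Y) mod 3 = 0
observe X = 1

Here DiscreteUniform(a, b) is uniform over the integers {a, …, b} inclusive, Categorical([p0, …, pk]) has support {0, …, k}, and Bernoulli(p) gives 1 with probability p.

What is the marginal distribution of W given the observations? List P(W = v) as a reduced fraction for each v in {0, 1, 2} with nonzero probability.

P(W=0) = 41/158, P(W=2) = 117/158

Enumerate traces; 24 have nonzero weight after conditioning:
  (Z=0, X=1, W=0, U=0, Y=0) weight 1/480
  (Z=0, X=1, W=0, U=1, Y=0) weight 1/480
  (Z=0, X=1, W=0, U=2, Y=0) weight 1/480
  (Z=0, X=1, W=2, U=0, Y=1) weight 1/240
  (Z=0, X=1, W=2, U=1, Y=1) weight 1/240
  (Z=0, X=1, W=2, U=2, Y=1) weight 1/240
  (Z=1, X=1, W=0, U=0, Y=0) weight 1/480
  (Z=1, X=1, W=0, U=1, Y=0) weight 1/480
  … 16 more
Group by W:
  weight(W=0) = 41/1920
  weight(W=2) = 39/640
Total weight = 41/1920 + 39/640 = 79/960
P(W=0 | obs) = 41/1920 / 79/960 = 41/158
P(W=2 | obs) = 39/640 / 79/960 = 117/158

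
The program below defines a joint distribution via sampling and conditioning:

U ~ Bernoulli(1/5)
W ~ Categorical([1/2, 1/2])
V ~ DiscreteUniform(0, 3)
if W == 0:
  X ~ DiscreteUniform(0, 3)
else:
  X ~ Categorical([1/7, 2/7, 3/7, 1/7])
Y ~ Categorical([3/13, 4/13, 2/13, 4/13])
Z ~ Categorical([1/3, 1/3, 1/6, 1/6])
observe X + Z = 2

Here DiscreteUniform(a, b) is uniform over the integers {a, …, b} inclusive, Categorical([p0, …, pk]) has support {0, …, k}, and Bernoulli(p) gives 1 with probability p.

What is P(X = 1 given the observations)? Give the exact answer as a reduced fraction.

P(X = 1 | obs) = 30/79

Enumerate traces; 192 have nonzero weight after conditioning:
  (U=0, W=0, V=0, X=0, Y=0, Z=2) weight 1/1040
  (U=0, W=0, V=0, X=0, Y=1, Z=2) weight 1/780
  (U=0, W=0, V=0, X=0, Y=2, Z=2) weight 1/1560
  (U=0, W=0, V=0, X=0, Y=3, Z=2) weight 1/780
  (U=0, W=0, V=0, X=1, Y=0, Z=1) weight 1/520
  (U=0, W=0, V=0, X=1, Y=1, Z=1) weight 1/390
  (U=0, W=0, V=0, X=1, Y=2, Z=1) weight 1/780
  (U=0, W=0, V=0, X=1, Y=3, Z=1) weight 1/390
  (U=0, W=0, V=0, X=2, Y=0, Z=0) weight 1/520
  … 183 more
Group by X:
  weight(X=0) = 11/336
  weight(X=1) = 5/56
  weight(X=2) = 19/168
Total weight = 11/336 + 5/56 + 19/168 = 79/336
P(X=0 | obs) = 11/336 / 79/336 = 11/79
P(X=1 | obs) = 5/56 / 79/336 = 30/79
P(X=2 | obs) = 19/168 / 79/336 = 38/79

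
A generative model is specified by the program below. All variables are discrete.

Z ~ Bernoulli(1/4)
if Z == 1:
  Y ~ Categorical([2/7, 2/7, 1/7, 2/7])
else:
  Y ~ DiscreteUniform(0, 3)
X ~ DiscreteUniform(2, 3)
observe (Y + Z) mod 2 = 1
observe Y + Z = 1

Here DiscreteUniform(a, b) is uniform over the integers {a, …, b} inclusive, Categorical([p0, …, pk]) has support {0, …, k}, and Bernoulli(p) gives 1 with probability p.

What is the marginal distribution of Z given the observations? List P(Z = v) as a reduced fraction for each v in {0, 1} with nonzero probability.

Enumerate traces; 4 have nonzero weight after conditioning:
  (Z=0, Y=1, X=2) weight 3/32
  (Z=0, Y=1, X=3) weight 3/32
  (Z=1, Y=0, X=2) weight 1/28
  (Z=1, Y=0, X=3) weight 1/28
Group by Z:
  weight(Z=0) = 3/16
  weight(Z=1) = 1/14
Total weight = 3/16 + 1/14 = 29/112
P(Z=0 | obs) = 3/16 / 29/112 = 21/29
P(Z=1 | obs) = 1/14 / 29/112 = 8/29

P(Z=0) = 21/29, P(Z=1) = 8/29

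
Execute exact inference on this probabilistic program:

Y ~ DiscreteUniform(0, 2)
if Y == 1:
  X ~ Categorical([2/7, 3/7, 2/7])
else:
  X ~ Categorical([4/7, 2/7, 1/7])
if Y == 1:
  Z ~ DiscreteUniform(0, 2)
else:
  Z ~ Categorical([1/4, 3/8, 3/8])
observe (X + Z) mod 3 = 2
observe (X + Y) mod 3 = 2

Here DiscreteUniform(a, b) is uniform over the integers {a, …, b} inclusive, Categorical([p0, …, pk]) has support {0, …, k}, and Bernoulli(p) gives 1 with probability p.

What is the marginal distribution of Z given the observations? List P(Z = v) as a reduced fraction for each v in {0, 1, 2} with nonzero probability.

P(Z=0) = 1/11, P(Z=1) = 4/11, P(Z=2) = 6/11

Enumerate traces; 3 have nonzero weight after conditioning:
  (Y=0, X=2, Z=0) weight 1/84
  (Y=1, X=1, Z=1) weight 1/21
  (Y=2, X=0, Z=2) weight 1/14
Group by Z:
  weight(Z=0) = 1/84
  weight(Z=1) = 1/21
  weight(Z=2) = 1/14
Total weight = 1/84 + 1/21 + 1/14 = 11/84
P(Z=0 | obs) = 1/84 / 11/84 = 1/11
P(Z=1 | obs) = 1/21 / 11/84 = 4/11
P(Z=2 | obs) = 1/14 / 11/84 = 6/11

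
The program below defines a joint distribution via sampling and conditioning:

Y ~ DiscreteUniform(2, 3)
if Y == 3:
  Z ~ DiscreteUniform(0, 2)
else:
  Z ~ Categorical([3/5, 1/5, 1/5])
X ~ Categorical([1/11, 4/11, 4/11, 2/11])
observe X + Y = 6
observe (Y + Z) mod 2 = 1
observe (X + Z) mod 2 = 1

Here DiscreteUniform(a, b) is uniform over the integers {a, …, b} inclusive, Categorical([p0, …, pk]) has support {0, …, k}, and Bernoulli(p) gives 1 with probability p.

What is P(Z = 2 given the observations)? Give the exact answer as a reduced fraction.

Enumerate traces; 2 have nonzero weight after conditioning:
  (Y=3, Z=0, X=3) weight 1/33
  (Y=3, Z=2, X=3) weight 1/33
Group by Z:
  weight(Z=0) = 1/33
  weight(Z=2) = 1/33
Total weight = 1/33 + 1/33 = 2/33
P(Z=0 | obs) = 1/33 / 2/33 = 1/2
P(Z=2 | obs) = 1/33 / 2/33 = 1/2

P(Z = 2 | obs) = 1/2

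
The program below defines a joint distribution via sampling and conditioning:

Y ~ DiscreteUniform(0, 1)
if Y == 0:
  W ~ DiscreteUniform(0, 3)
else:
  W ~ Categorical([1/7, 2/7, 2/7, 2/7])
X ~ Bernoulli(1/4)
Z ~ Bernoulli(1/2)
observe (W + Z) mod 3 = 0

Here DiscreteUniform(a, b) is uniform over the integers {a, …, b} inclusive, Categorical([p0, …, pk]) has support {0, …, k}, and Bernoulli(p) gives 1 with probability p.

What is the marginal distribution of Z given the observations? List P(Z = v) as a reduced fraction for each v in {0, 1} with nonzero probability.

P(Z=0) = 26/41, P(Z=1) = 15/41

Enumerate traces; 12 have nonzero weight after conditioning:
  (Y=0, W=0, X=0, Z=0) weight 3/64
  (Y=0, W=0, X=1, Z=0) weight 1/64
  (Y=0, W=2, X=0, Z=1) weight 3/64
  (Y=0, W=2, X=1, Z=1) weight 1/64
  (Y=0, W=3, X=0, Z=0) weight 3/64
  (Y=0, W=3, X=1, Z=0) weight 1/64
  (Y=1, W=0, X=0, Z=0) weight 3/112
  (Y=1, W=0, X=1, Z=0) weight 1/112
  … 4 more
Group by Z:
  weight(Z=0) = 13/56
  weight(Z=1) = 15/112
Total weight = 13/56 + 15/112 = 41/112
P(Z=0 | obs) = 13/56 / 41/112 = 26/41
P(Z=1 | obs) = 15/112 / 41/112 = 15/41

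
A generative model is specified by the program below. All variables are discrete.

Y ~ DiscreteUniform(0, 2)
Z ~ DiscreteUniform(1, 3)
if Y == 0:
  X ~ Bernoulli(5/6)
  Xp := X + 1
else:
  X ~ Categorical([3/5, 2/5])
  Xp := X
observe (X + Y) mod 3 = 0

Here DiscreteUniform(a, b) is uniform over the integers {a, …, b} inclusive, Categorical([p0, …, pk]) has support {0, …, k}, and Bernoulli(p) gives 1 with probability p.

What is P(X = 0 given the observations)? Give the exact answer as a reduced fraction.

P(X = 0 | obs) = 5/17

Enumerate traces; 6 have nonzero weight after conditioning:
  (Y=0, Z=1, X=0) weight 1/54
  (Y=0, Z=2, X=0) weight 1/54
  (Y=0, Z=3, X=0) weight 1/54
  (Y=2, Z=1, X=1) weight 2/45
  (Y=2, Z=2, X=1) weight 2/45
  (Y=2, Z=3, X=1) weight 2/45
Group by X:
  weight(X=0) = 1/18
  weight(X=1) = 2/15
Total weight = 1/18 + 2/15 = 17/90
P(X=0 | obs) = 1/18 / 17/90 = 5/17
P(X=1 | obs) = 2/15 / 17/90 = 12/17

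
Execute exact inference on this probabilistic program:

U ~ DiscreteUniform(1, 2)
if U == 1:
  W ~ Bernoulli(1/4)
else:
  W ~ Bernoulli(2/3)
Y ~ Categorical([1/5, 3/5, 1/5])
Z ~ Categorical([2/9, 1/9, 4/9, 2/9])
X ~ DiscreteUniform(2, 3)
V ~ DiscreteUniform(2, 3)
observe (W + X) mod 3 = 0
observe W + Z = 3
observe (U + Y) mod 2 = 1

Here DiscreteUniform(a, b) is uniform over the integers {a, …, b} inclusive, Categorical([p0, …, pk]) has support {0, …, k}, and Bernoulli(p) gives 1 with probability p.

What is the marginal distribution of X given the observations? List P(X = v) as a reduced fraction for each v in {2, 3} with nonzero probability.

P(X=2) = 2/3, P(X=3) = 1/3

Enumerate traces; 12 have nonzero weight after conditioning:
  (U=1, W=0, Y=0, Z=3, X=3, V=2) weight 1/240
  (U=1, W=0, Y=0, Z=3, X=3, V=3) weight 1/240
  (U=1, W=0, Y=2, Z=3, X=3, V=2) weight 1/240
  (U=1, W=0, Y=2, Z=3, X=3, V=3) weight 1/240
  (U=1, W=1, Y=0, Z=2, X=2, V=2) weight 1/360
  (U=1, W=1, Y=0, Z=2, X=2, V=3) weight 1/360
  (U=1, W=1, Y=2, Z=2, X=2, V=2) weight 1/360
  (U=1, W=1, Y=2, Z=2, X=2, V=3) weight 1/360
  … 4 more
Group by X:
  weight(X=2) = 1/18
  weight(X=3) = 1/36
Total weight = 1/18 + 1/36 = 1/12
P(X=2 | obs) = 1/18 / 1/12 = 2/3
P(X=3 | obs) = 1/36 / 1/12 = 1/3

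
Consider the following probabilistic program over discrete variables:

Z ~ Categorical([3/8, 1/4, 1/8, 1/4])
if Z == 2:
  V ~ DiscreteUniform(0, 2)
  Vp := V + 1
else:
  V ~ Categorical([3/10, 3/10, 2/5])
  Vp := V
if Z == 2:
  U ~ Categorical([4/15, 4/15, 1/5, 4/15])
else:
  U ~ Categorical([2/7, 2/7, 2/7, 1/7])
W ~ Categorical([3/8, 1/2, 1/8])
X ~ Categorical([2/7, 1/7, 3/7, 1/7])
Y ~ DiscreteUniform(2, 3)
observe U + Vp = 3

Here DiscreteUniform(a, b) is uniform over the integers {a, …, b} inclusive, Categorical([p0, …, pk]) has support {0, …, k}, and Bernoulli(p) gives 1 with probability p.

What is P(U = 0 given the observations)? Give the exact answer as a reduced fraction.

P(U = 0 | obs) = 8/175

Enumerate traces; 288 have nonzero weight after conditioning:
  (Z=0, V=0, U=3, W=0, X=0, Y=2) weight 27/31360
  (Z=0, V=0, U=3, W=0, X=0, Y=3) weight 27/31360
  (Z=0, V=0, U=3, W=0, X=1, Y=2) weight 27/62720
  (Z=0, V=0, U=3, W=0, X=1, Y=3) weight 27/62720
  (Z=0, V=0, U=3, W=0, X=2, Y=2) weight 81/62720
  (Z=0, V=0, U=3, W=0, X=2, Y=3) weight 81/62720
  (Z=0, V=0, U=3, W=0, X=3, Y=2) weight 27/62720
  (Z=0, V=0, U=3, W=0, X=3, Y=3) weight 27/62720
  (Z=0, V=1, U=2, W=0, X=0, Y=2) weight 27/15680
  (Z=0, V=2, U=1, W=0, X=0, Y=2) weight 9/3920
  … 278 more
Group by U:
  weight(U=0) = 1/90
  weight(U=1) = 1/9
  weight(U=2) = 1/12
  weight(U=3) = 3/80
Total weight = 1/90 + 1/9 + 1/12 + 3/80 = 35/144
P(U=0 | obs) = 1/90 / 35/144 = 8/175
P(U=1 | obs) = 1/9 / 35/144 = 16/35
P(U=2 | obs) = 1/12 / 35/144 = 12/35
P(U=3 | obs) = 3/80 / 35/144 = 27/175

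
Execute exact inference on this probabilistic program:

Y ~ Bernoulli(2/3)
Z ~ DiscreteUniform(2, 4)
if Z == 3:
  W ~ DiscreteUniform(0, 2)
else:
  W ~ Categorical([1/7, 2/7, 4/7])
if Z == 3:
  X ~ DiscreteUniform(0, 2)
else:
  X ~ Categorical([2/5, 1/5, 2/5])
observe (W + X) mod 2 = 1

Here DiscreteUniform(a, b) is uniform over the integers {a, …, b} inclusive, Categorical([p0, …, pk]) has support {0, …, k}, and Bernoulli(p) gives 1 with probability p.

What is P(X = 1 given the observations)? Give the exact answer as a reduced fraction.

P(X = 1 | obs) = 80/187

Enumerate traces; 24 have nonzero weight after conditioning:
  (Y=0, Z=2, W=0, X=1) weight 1/315
  (Y=0, Z=2, W=1, X=0) weight 4/315
  (Y=0, Z=2, W=1, X=2) weight 4/315
  (Y=0, Z=2, W=2, X=1) weight 4/315
  (Y=0, Z=3, W=0, X=1) weight 1/81
  (Y=0, Z=3, W=1, X=0) weight 1/81
  (Y=0, Z=3, W=1, X=2) weight 1/81
  (Y=0, Z=3, W=2, X=1) weight 1/81
  … 16 more
Group by X:
  weight(X=0) = 107/945
  weight(X=1) = 32/189
  weight(X=2) = 107/945
Total weight = 107/945 + 32/189 + 107/945 = 374/945
P(X=0 | obs) = 107/945 / 374/945 = 107/374
P(X=1 | obs) = 32/189 / 374/945 = 80/187
P(X=2 | obs) = 107/945 / 374/945 = 107/374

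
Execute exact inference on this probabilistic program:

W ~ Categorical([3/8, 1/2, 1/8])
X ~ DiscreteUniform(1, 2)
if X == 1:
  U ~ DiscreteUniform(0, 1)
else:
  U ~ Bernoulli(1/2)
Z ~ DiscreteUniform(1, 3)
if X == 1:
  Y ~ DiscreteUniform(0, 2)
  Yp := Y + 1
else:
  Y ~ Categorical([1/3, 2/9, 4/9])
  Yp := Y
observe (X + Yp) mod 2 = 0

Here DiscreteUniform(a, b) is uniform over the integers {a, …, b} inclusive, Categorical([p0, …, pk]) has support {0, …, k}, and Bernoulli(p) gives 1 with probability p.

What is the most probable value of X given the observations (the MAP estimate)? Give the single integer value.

argmax_v P(X = v | obs) = 2

Enumerate traces; 72 have nonzero weight after conditioning:
  (W=0, X=1, U=0, Z=1, Y=0) weight 1/96
  (W=0, X=1, U=0, Z=1, Y=2) weight 1/96
  (W=0, X=1, U=0, Z=2, Y=0) weight 1/96
  (W=0, X=1, U=0, Z=2, Y=2) weight 1/96
  (W=0, X=1, U=0, Z=3, Y=0) weight 1/96
  (W=0, X=1, U=0, Z=3, Y=2) weight 1/96
  (W=0, X=1, U=1, Z=1, Y=0) weight 1/96
  (W=0, X=1, U=1, Z=1, Y=2) weight 1/96
  (W=0, X=2, U=0, Z=1, Y=0) weight 1/96
  … 63 more
Group by X:
  weight(X=1) = 1/3
  weight(X=2) = 7/18
Total weight = 1/3 + 7/18 = 13/18
P(X=1 | obs) = 1/3 / 13/18 = 6/13
P(X=2 | obs) = 7/18 / 13/18 = 7/13
argmax = 2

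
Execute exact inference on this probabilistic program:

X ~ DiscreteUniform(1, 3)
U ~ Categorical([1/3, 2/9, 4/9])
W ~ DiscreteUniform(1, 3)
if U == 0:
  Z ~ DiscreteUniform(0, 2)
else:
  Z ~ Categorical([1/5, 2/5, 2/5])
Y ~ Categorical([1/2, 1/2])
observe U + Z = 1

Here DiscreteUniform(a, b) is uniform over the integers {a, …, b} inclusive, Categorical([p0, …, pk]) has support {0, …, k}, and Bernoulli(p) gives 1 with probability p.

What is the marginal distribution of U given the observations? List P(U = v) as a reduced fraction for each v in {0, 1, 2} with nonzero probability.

P(U=0) = 5/7, P(U=1) = 2/7

Enumerate traces; 36 have nonzero weight after conditioning:
  (X=1, U=0, W=1, Z=1, Y=0) weight 1/162
  (X=1, U=0, W=1, Z=1, Y=1) weight 1/162
  (X=1, U=0, W=2, Z=1, Y=0) weight 1/162
  (X=1, U=0, W=2, Z=1, Y=1) weight 1/162
  (X=1, U=0, W=3, Z=1, Y=0) weight 1/162
  (X=1, U=0, W=3, Z=1, Y=1) weight 1/162
  (X=1, U=1, W=1, Z=0, Y=0) weight 1/405
  (X=1, U=1, W=1, Z=0, Y=1) weight 1/405
  … 28 more
Group by U:
  weight(U=0) = 1/9
  weight(U=1) = 2/45
Total weight = 1/9 + 2/45 = 7/45
P(U=0 | obs) = 1/9 / 7/45 = 5/7
P(U=1 | obs) = 2/45 / 7/45 = 2/7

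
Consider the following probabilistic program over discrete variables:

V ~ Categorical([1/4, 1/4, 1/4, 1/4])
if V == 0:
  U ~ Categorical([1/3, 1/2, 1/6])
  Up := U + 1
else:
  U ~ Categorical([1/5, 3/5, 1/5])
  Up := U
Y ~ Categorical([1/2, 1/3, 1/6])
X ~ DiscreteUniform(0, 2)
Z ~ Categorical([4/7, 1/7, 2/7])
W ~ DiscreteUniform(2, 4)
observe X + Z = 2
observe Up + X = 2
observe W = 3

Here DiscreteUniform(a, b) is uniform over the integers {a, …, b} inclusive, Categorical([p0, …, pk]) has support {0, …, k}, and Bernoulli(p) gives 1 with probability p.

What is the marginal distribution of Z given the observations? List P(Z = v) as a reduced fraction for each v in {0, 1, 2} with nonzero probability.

Enumerate traces; 33 have nonzero weight after conditioning:
  (V=0, U=0, Y=0, X=1, Z=1, W=3) weight 1/1512
  (V=0, U=0, Y=1, X=1, Z=1, W=3) weight 1/2268
  (V=0, U=0, Y=2, X=1, Z=1, W=3) weight 1/4536
  (V=0, U=1, Y=0, X=0, Z=2, W=3) weight 1/504
  (V=0, U=1, Y=1, X=0, Z=2, W=3) weight 1/756
  (V=0, U=1, Y=2, X=0, Z=2, W=3) weight 1/1512
  (V=1, U=0, Y=0, X=2, Z=0, W=3) weight 1/630
  (V=1, U=0, Y=1, X=2, Z=0, W=3) weight 1/945
  … 25 more
Group by Z:
  weight(Z=0) = 1/105
  weight(Z=1) = 8/945
  weight(Z=2) = 11/1260
Total weight = 1/105 + 8/945 + 11/1260 = 101/3780
P(Z=0 | obs) = 1/105 / 101/3780 = 36/101
P(Z=1 | obs) = 8/945 / 101/3780 = 32/101
P(Z=2 | obs) = 11/1260 / 101/3780 = 33/101

P(Z=0) = 36/101, P(Z=1) = 32/101, P(Z=2) = 33/101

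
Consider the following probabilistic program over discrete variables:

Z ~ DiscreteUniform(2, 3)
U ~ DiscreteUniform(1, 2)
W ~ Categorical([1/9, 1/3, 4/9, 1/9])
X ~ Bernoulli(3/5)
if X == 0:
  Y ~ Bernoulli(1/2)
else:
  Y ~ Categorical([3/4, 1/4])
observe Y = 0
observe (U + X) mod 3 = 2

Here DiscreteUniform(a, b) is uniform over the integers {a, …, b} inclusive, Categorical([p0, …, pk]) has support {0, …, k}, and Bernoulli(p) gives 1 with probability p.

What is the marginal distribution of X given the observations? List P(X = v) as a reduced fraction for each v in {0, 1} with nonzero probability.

Enumerate traces; 16 have nonzero weight after conditioning:
  (Z=2, U=1, W=0, X=1, Y=0) weight 1/80
  (Z=2, U=1, W=1, X=1, Y=0) weight 3/80
  (Z=2, U=1, W=2, X=1, Y=0) weight 1/20
  (Z=2, U=1, W=3, X=1, Y=0) weight 1/80
  (Z=2, U=2, W=0, X=0, Y=0) weight 1/180
  (Z=2, U=2, W=1, X=0, Y=0) weight 1/60
  (Z=2, U=2, W=2, X=0, Y=0) weight 1/45
  (Z=2, U=2, W=3, X=0, Y=0) weight 1/180
  … 8 more
Group by X:
  weight(X=0) = 1/10
  weight(X=1) = 9/40
Total weight = 1/10 + 9/40 = 13/40
P(X=0 | obs) = 1/10 / 13/40 = 4/13
P(X=1 | obs) = 9/40 / 13/40 = 9/13

P(X=0) = 4/13, P(X=1) = 9/13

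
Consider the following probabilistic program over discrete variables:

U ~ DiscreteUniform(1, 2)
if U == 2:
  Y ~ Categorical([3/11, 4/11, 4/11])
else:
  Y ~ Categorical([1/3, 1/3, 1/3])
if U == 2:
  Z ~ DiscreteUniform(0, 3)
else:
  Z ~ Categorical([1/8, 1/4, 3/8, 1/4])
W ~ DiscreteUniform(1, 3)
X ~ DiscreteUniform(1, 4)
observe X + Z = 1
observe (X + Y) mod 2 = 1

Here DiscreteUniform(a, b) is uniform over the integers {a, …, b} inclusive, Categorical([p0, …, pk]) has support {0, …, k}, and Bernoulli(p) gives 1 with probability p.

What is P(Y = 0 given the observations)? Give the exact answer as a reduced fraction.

P(Y = 0 | obs) = 29/64

Enumerate traces; 12 have nonzero weight after conditioning:
  (U=1, Y=0, Z=0, W=1, X=1) weight 1/576
  (U=1, Y=0, Z=0, W=2, X=1) weight 1/576
  (U=1, Y=0, Z=0, W=3, X=1) weight 1/576
  (U=1, Y=2, Z=0, W=1, X=1) weight 1/576
  (U=1, Y=2, Z=0, W=2, X=1) weight 1/576
  (U=1, Y=2, Z=0, W=3, X=1) weight 1/576
  (U=2, Y=0, Z=0, W=1, X=1) weight 1/352
  (U=2, Y=0, Z=0, W=2, X=1) weight 1/352
  … 4 more
Group by Y:
  weight(Y=0) = 29/2112
  weight(Y=2) = 35/2112
Total weight = 29/2112 + 35/2112 = 1/33
P(Y=0 | obs) = 29/2112 / 1/33 = 29/64
P(Y=2 | obs) = 35/2112 / 1/33 = 35/64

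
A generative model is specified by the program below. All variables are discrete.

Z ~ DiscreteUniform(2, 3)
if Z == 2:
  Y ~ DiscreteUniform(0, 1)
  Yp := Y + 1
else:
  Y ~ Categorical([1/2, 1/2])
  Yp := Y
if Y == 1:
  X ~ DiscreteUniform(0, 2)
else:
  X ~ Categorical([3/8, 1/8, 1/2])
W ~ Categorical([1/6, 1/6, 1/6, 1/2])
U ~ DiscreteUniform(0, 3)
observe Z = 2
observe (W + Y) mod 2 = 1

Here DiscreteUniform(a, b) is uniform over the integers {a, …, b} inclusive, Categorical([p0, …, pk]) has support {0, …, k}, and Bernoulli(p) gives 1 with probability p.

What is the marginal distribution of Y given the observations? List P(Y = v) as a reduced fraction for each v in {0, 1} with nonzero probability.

Enumerate traces; 48 have nonzero weight after conditioning:
  (Z=2, Y=0, X=0, W=1, U=0) weight 1/256
  (Z=2, Y=0, X=0, W=1, U=1) weight 1/256
  (Z=2, Y=0, X=0, W=1, U=2) weight 1/256
  (Z=2, Y=0, X=0, W=1, U=3) weight 1/256
  (Z=2, Y=0, X=0, W=3, U=0) weight 3/256
  (Z=2, Y=0, X=0, W=3, U=1) weight 3/256
  (Z=2, Y=0, X=0, W=3, U=2) weight 3/256
  (Z=2, Y=0, X=0, W=3, U=3) weight 3/256
  (Z=2, Y=1, X=0, W=0, U=0) weight 1/288
  … 39 more
Group by Y:
  weight(Y=0) = 1/6
  weight(Y=1) = 1/12
Total weight = 1/6 + 1/12 = 1/4
P(Y=0 | obs) = 1/6 / 1/4 = 2/3
P(Y=1 | obs) = 1/12 / 1/4 = 1/3

P(Y=0) = 2/3, P(Y=1) = 1/3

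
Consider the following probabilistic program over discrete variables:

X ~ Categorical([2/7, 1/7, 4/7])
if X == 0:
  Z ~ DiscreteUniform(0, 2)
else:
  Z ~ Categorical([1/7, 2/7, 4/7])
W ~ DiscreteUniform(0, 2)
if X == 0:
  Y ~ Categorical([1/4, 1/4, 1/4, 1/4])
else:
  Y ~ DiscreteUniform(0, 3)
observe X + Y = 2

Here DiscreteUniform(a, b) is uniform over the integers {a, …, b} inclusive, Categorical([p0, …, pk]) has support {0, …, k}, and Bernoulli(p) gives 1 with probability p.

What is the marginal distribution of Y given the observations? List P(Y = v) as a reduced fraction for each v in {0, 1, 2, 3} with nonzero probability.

Enumerate traces; 27 have nonzero weight after conditioning:
  (X=0, Z=0, W=0, Y=2) weight 1/126
  (X=0, Z=0, W=1, Y=2) weight 1/126
  (X=0, Z=0, W=2, Y=2) weight 1/126
  (X=0, Z=1, W=0, Y=2) weight 1/126
  (X=0, Z=1, W=1, Y=2) weight 1/126
  (X=0, Z=1, W=2, Y=2) weight 1/126
  (X=0, Z=2, W=0, Y=2) weight 1/126
  (X=0, Z=2, W=1, Y=2) weight 1/126
  (X=1, Z=0, W=0, Y=1) weight 1/588
  (X=2, Z=0, W=0, Y=0) weight 1/147
  … 17 more
Group by Y:
  weight(Y=0) = 1/7
  weight(Y=1) = 1/28
  weight(Y=2) = 1/14
Total weight = 1/7 + 1/28 + 1/14 = 1/4
P(Y=0 | obs) = 1/7 / 1/4 = 4/7
P(Y=1 | obs) = 1/28 / 1/4 = 1/7
P(Y=2 | obs) = 1/14 / 1/4 = 2/7

P(Y=0) = 4/7, P(Y=1) = 1/7, P(Y=2) = 2/7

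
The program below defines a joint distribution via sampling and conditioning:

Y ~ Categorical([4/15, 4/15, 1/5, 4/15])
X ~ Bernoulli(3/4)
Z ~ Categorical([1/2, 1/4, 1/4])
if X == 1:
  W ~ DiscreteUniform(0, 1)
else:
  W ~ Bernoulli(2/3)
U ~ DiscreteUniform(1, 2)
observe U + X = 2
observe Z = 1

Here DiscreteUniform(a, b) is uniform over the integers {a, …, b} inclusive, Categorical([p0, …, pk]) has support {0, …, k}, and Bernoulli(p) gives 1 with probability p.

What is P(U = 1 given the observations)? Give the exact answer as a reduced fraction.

P(U = 1 | obs) = 3/4

Enumerate traces; 16 have nonzero weight after conditioning:
  (Y=0, X=0, Z=1, W=0, U=2) weight 1/360
  (Y=0, X=0, Z=1, W=1, U=2) weight 1/180
  (Y=0, X=1, Z=1, W=0, U=1) weight 1/80
  (Y=0, X=1, Z=1, W=1, U=1) weight 1/80
  (Y=1, X=0, Z=1, W=0, U=2) weight 1/360
  (Y=1, X=0, Z=1, W=1, U=2) weight 1/180
  (Y=1, X=1, Z=1, W=0, U=1) weight 1/80
  (Y=1, X=1, Z=1, W=1, U=1) weight 1/80
  … 8 more
Group by U:
  weight(U=1) = 3/32
  weight(U=2) = 1/32
Total weight = 3/32 + 1/32 = 1/8
P(U=1 | obs) = 3/32 / 1/8 = 3/4
P(U=2 | obs) = 1/32 / 1/8 = 1/4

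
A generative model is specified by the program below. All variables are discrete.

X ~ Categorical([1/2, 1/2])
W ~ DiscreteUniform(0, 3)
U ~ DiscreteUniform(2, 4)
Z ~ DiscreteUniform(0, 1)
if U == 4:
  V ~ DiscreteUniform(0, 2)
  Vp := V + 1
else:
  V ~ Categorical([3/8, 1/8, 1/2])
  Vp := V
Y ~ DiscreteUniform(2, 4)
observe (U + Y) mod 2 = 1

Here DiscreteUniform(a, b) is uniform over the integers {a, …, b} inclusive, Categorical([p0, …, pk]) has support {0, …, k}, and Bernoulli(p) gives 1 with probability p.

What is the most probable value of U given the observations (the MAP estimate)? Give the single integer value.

argmax_v P(U = v | obs) = 3

Enumerate traces; 192 have nonzero weight after conditioning:
  (X=0, W=0, U=2, Z=0, V=0, Y=3) weight 1/384
  (X=0, W=0, U=2, Z=0, V=1, Y=3) weight 1/1152
  (X=0, W=0, U=2, Z=0, V=2, Y=3) weight 1/288
  (X=0, W=0, U=2, Z=1, V=0, Y=3) weight 1/384
  (X=0, W=0, U=2, Z=1, V=1, Y=3) weight 1/1152
  (X=0, W=0, U=2, Z=1, V=2, Y=3) weight 1/288
  (X=0, W=0, U=3, Z=0, V=0, Y=2) weight 1/384
  (X=0, W=0, U=3, Z=0, V=0, Y=4) weight 1/384
  (X=0, W=0, U=4, Z=0, V=0, Y=3) weight 1/432
  … 183 more
Group by U:
  weight(U=2) = 1/9
  weight(U=3) = 2/9
  weight(U=4) = 1/9
Total weight = 1/9 + 2/9 + 1/9 = 4/9
P(U=2 | obs) = 1/9 / 4/9 = 1/4
P(U=3 | obs) = 2/9 / 4/9 = 1/2
P(U=4 | obs) = 1/9 / 4/9 = 1/4
argmax = 3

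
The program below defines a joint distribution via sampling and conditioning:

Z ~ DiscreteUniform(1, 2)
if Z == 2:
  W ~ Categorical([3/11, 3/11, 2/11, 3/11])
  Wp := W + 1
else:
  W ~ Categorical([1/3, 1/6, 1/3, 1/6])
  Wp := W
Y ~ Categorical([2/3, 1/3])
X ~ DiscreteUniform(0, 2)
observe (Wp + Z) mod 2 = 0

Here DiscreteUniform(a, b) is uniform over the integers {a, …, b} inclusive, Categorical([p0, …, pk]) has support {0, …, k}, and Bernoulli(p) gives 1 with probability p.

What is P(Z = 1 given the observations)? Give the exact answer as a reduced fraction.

P(Z = 1 | obs) = 11/29

Enumerate traces; 24 have nonzero weight after conditioning:
  (Z=1, W=1, Y=0, X=0) weight 1/54
  (Z=1, W=1, Y=0, X=1) weight 1/54
  (Z=1, W=1, Y=0, X=2) weight 1/54
  (Z=1, W=1, Y=1, X=0) weight 1/108
  (Z=1, W=1, Y=1, X=1) weight 1/108
  (Z=1, W=1, Y=1, X=2) weight 1/108
  (Z=1, W=3, Y=0, X=0) weight 1/54
  (Z=1, W=3, Y=0, X=1) weight 1/54
  (Z=2, W=1, Y=0, X=0) weight 1/33
  … 15 more
Group by Z:
  weight(Z=1) = 1/6
  weight(Z=2) = 3/11
Total weight = 1/6 + 3/11 = 29/66
P(Z=1 | obs) = 1/6 / 29/66 = 11/29
P(Z=2 | obs) = 3/11 / 29/66 = 18/29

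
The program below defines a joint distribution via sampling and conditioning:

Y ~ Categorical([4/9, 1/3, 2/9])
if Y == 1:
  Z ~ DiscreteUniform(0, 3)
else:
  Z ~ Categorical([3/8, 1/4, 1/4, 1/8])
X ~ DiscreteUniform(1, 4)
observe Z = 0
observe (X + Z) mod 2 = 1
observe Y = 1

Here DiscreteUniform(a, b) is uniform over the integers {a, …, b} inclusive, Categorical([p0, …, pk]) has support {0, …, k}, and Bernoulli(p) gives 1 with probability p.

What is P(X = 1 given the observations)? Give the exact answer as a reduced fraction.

P(X = 1 | obs) = 1/2

Enumerate traces; 2 have nonzero weight after conditioning:
  (Y=1, Z=0, X=1) weight 1/48
  (Y=1, Z=0, X=3) weight 1/48
Group by X:
  weight(X=1) = 1/48
  weight(X=3) = 1/48
Total weight = 1/48 + 1/48 = 1/24
P(X=1 | obs) = 1/48 / 1/24 = 1/2
P(X=3 | obs) = 1/48 / 1/24 = 1/2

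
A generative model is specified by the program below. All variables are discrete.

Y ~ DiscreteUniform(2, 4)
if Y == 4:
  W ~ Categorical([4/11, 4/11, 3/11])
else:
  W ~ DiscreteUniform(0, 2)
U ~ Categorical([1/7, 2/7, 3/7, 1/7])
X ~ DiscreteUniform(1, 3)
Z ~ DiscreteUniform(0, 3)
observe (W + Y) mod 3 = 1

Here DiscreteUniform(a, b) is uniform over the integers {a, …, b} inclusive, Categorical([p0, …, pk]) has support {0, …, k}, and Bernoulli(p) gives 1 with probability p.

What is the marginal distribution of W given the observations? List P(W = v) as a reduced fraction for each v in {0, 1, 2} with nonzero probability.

P(W=0) = 6/17, P(W=1) = 11/34, P(W=2) = 11/34

Enumerate traces; 144 have nonzero weight after conditioning:
  (Y=2, W=2, U=0, X=1, Z=0) weight 1/756
  (Y=2, W=2, U=0, X=1, Z=1) weight 1/756
  (Y=2, W=2, U=0, X=1, Z=2) weight 1/756
  (Y=2, W=2, U=0, X=1, Z=3) weight 1/756
  (Y=2, W=2, U=0, X=2, Z=0) weight 1/756
  (Y=2, W=2, U=0, X=2, Z=1) weight 1/756
  (Y=2, W=2, U=0, X=2, Z=2) weight 1/756
  (Y=2, W=2, U=0, X=2, Z=3) weight 1/756
  (Y=3, W=1, U=0, X=1, Z=0) weight 1/756
  (Y=4, W=0, U=0, X=1, Z=0) weight 1/693
  … 134 more
Group by W:
  weight(W=0) = 4/33
  weight(W=1) = 1/9
  weight(W=2) = 1/9
Total weight = 4/33 + 1/9 + 1/9 = 34/99
P(W=0 | obs) = 4/33 / 34/99 = 6/17
P(W=1 | obs) = 1/9 / 34/99 = 11/34
P(W=2 | obs) = 1/9 / 34/99 = 11/34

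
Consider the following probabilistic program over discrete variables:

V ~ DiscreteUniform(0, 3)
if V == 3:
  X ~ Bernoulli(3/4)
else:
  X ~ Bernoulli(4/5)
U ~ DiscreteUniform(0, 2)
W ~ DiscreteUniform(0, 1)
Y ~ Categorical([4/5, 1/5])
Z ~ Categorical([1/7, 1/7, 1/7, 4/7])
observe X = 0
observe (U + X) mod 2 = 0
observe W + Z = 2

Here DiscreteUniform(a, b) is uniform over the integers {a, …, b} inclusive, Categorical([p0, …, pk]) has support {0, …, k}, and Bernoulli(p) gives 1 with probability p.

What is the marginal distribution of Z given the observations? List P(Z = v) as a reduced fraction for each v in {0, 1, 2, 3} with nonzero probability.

P(Z=1) = 1/2, P(Z=2) = 1/2

Enumerate traces; 32 have nonzero weight after conditioning:
  (V=0, X=0, U=0, W=0, Y=0, Z=2) weight 1/1050
  (V=0, X=0, U=0, W=0, Y=1, Z=2) weight 1/4200
  (V=0, X=0, U=0, W=1, Y=0, Z=1) weight 1/1050
  (V=0, X=0, U=0, W=1, Y=1, Z=1) weight 1/4200
  (V=0, X=0, U=2, W=0, Y=0, Z=2) weight 1/1050
  (V=0, X=0, U=2, W=0, Y=1, Z=2) weight 1/4200
  (V=0, X=0, U=2, W=1, Y=0, Z=1) weight 1/1050
  (V=0, X=0, U=2, W=1, Y=1, Z=1) weight 1/4200
  … 24 more
Group by Z:
  weight(Z=1) = 17/1680
  weight(Z=2) = 17/1680
Total weight = 17/1680 + 17/1680 = 17/840
P(Z=1 | obs) = 17/1680 / 17/840 = 1/2
P(Z=2 | obs) = 17/1680 / 17/840 = 1/2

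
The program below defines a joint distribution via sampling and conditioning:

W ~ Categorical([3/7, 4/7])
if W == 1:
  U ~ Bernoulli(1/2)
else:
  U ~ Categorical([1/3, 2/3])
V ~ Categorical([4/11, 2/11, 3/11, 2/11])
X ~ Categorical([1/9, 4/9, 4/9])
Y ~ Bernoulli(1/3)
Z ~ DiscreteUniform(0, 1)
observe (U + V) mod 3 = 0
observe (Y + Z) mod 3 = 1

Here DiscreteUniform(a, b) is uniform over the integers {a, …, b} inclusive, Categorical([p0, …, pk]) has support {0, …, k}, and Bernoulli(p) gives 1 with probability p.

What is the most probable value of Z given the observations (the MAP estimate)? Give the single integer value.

argmax_v P(Z = v | obs) = 1

Enumerate traces; 36 have nonzero weight after conditioning:
  (W=0, U=0, V=0, X=0, Y=0, Z=1) weight 4/2079
  (W=0, U=0, V=0, X=0, Y=1, Z=0) weight 2/2079
  (W=0, U=0, V=0, X=1, Y=0, Z=1) weight 16/2079
  (W=0, U=0, V=0, X=1, Y=1, Z=0) weight 8/2079
  (W=0, U=0, V=0, X=2, Y=0, Z=1) weight 16/2079
  (W=0, U=0, V=0, X=2, Y=1, Z=0) weight 8/2079
  (W=0, U=0, V=3, X=0, Y=0, Z=1) weight 2/2079
  (W=0, U=0, V=3, X=0, Y=1, Z=0) weight 1/2079
  … 28 more
Group by Z:
  weight(Z=0) = 5/77
  weight(Z=1) = 10/77
Total weight = 5/77 + 10/77 = 15/77
P(Z=0 | obs) = 5/77 / 15/77 = 1/3
P(Z=1 | obs) = 10/77 / 15/77 = 2/3
argmax = 1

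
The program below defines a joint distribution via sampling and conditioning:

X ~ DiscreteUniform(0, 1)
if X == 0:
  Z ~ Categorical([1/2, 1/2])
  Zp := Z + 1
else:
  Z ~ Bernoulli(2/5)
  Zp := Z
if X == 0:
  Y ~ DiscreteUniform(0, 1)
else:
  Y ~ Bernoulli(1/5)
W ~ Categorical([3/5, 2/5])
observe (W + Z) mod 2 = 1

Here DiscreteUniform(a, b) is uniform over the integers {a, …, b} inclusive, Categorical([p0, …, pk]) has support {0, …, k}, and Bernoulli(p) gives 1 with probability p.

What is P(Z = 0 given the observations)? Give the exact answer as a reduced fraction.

Enumerate traces; 8 have nonzero weight after conditioning:
  (X=0, Z=0, Y=0, W=1) weight 1/20
  (X=0, Z=0, Y=1, W=1) weight 1/20
  (X=0, Z=1, Y=0, W=0) weight 3/40
  (X=0, Z=1, Y=1, W=0) weight 3/40
  (X=1, Z=0, Y=0, W=1) weight 12/125
  (X=1, Z=0, Y=1, W=1) weight 3/125
  (X=1, Z=1, Y=0, W=0) weight 12/125
  (X=1, Z=1, Y=1, W=0) weight 3/125
Group by Z:
  weight(Z=0) = 11/50
  weight(Z=1) = 27/100
Total weight = 11/50 + 27/100 = 49/100
P(Z=0 | obs) = 11/50 / 49/100 = 22/49
P(Z=1 | obs) = 27/100 / 49/100 = 27/49

P(Z = 0 | obs) = 22/49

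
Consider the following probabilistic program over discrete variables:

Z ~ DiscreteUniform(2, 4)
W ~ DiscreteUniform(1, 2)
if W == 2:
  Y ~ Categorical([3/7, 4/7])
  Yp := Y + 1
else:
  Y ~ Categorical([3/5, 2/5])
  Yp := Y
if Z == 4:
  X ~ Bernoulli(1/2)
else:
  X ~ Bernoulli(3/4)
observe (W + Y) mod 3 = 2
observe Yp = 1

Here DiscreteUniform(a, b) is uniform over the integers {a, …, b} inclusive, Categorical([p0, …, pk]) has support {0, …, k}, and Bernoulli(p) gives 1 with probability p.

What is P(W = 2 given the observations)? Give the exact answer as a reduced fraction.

Enumerate traces; 12 have nonzero weight after conditioning:
  (Z=2, W=1, Y=1, X=0) weight 1/60
  (Z=2, W=1, Y=1, X=1) weight 1/20
  (Z=2, W=2, Y=0, X=0) weight 1/56
  (Z=2, W=2, Y=0, X=1) weight 3/56
  (Z=3, W=1, Y=1, X=0) weight 1/60
  (Z=3, W=1, Y=1, X=1) weight 1/20
  (Z=3, W=2, Y=0, X=0) weight 1/56
  (Z=3, W=2, Y=0, X=1) weight 3/56
  … 4 more
Group by W:
  weight(W=1) = 1/5
  weight(W=2) = 3/14
Total weight = 1/5 + 3/14 = 29/70
P(W=1 | obs) = 1/5 / 29/70 = 14/29
P(W=2 | obs) = 3/14 / 29/70 = 15/29

P(W = 2 | obs) = 15/29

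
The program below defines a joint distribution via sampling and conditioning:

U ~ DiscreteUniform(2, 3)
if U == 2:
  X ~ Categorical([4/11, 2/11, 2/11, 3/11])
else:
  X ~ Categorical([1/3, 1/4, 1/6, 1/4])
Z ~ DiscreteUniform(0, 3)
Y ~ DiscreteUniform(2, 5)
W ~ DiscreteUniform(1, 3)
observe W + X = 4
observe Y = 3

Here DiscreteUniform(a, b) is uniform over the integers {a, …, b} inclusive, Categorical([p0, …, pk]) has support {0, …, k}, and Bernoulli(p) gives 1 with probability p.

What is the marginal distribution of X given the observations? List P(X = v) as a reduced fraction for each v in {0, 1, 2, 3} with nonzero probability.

Enumerate traces; 24 have nonzero weight after conditioning:
  (U=2, X=1, Z=0, Y=3, W=3) weight 1/528
  (U=2, X=1, Z=1, Y=3, W=3) weight 1/528
  (U=2, X=1, Z=2, Y=3, W=3) weight 1/528
  (U=2, X=1, Z=3, Y=3, W=3) weight 1/528
  (U=2, X=2, Z=0, Y=3, W=2) weight 1/528
  (U=2, X=2, Z=1, Y=3, W=2) weight 1/528
  (U=2, X=2, Z=2, Y=3, W=2) weight 1/528
  (U=2, X=2, Z=3, Y=3, W=2) weight 1/528
  (U=2, X=3, Z=0, Y=3, W=1) weight 1/352
  … 15 more
Group by X:
  weight(X=1) = 19/1056
  weight(X=2) = 23/1584
  weight(X=3) = 23/1056
Total weight = 19/1056 + 23/1584 + 23/1056 = 43/792
P(X=1 | obs) = 19/1056 / 43/792 = 57/172
P(X=2 | obs) = 23/1584 / 43/792 = 23/86
P(X=3 | obs) = 23/1056 / 43/792 = 69/172

P(X=1) = 57/172, P(X=2) = 23/86, P(X=3) = 69/172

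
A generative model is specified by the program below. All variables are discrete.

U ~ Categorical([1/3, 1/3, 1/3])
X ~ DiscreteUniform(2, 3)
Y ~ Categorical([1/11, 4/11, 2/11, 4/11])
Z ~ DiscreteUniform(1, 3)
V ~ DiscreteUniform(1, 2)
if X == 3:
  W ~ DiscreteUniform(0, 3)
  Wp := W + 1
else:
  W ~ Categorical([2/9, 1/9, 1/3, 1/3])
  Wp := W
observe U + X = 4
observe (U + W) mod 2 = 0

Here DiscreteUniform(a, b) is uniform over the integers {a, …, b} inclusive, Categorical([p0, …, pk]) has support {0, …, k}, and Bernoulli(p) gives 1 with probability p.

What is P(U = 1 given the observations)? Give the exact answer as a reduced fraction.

P(U = 1 | obs) = 9/19

Enumerate traces; 96 have nonzero weight after conditioning:
  (U=1, X=3, Y=0, Z=1, V=1, W=1) weight 1/1584
  (U=1, X=3, Y=0, Z=1, V=1, W=3) weight 1/1584
  (U=1, X=3, Y=0, Z=1, V=2, W=1) weight 1/1584
  (U=1, X=3, Y=0, Z=1, V=2, W=3) weight 1/1584
  (U=1, X=3, Y=0, Z=2, V=1, W=1) weight 1/1584
  (U=1, X=3, Y=0, Z=2, V=1, W=3) weight 1/1584
  (U=1, X=3, Y=0, Z=2, V=2, W=1) weight 1/1584
  (U=1, X=3, Y=0, Z=2, V=2, W=3) weight 1/1584
  (U=2, X=2, Y=0, Z=1, V=1, W=0) weight 1/1782
  … 87 more
Group by U:
  weight(U=1) = 1/12
  weight(U=2) = 5/54
Total weight = 1/12 + 5/54 = 19/108
P(U=1 | obs) = 1/12 / 19/108 = 9/19
P(U=2 | obs) = 5/54 / 19/108 = 10/19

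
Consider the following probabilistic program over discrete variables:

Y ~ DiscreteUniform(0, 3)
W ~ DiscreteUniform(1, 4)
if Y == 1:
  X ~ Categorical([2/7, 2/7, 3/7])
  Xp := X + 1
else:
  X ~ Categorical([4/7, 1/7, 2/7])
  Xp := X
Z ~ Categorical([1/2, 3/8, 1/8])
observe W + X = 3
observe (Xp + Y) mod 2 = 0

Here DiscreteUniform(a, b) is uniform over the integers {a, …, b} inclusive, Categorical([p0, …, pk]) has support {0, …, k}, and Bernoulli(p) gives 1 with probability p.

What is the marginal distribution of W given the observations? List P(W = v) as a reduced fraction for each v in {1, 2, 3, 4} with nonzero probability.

Enumerate traces; 21 have nonzero weight after conditioning:
  (Y=0, W=1, X=2, Z=0) weight 1/112
  (Y=0, W=1, X=2, Z=1) weight 3/448
  (Y=0, W=1, X=2, Z=2) weight 1/448
  (Y=0, W=3, X=0, Z=0) weight 1/56
  (Y=0, W=3, X=0, Z=1) weight 3/224
  (Y=0, W=3, X=0, Z=2) weight 1/224
  (Y=1, W=1, X=2, Z=0) weight 3/224
  (Y=1, W=1, X=2, Z=1) weight 9/896
  (Y=3, W=2, X=1, Z=0) weight 1/224
  … 12 more
Group by W:
  weight(W=1) = 1/16
  weight(W=2) = 1/112
  weight(W=3) = 5/56
Total weight = 1/16 + 1/112 + 5/56 = 9/56
P(W=1 | obs) = 1/16 / 9/56 = 7/18
P(W=2 | obs) = 1/112 / 9/56 = 1/18
P(W=3 | obs) = 5/56 / 9/56 = 5/9

P(W=1) = 7/18, P(W=2) = 1/18, P(W=3) = 5/9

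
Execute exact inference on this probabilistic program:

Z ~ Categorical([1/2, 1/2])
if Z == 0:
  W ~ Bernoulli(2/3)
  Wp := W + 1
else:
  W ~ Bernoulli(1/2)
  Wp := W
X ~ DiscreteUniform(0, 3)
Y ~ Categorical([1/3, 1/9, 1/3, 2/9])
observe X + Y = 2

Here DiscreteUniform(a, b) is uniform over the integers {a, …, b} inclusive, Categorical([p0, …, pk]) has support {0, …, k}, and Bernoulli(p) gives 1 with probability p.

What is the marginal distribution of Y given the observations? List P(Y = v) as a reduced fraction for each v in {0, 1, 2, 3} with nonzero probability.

P(Y=0) = 3/7, P(Y=1) = 1/7, P(Y=2) = 3/7

Enumerate traces; 12 have nonzero weight after conditioning:
  (Z=0, W=0, X=0, Y=2) weight 1/72
  (Z=0, W=0, X=1, Y=1) weight 1/216
  (Z=0, W=0, X=2, Y=0) weight 1/72
  (Z=0, W=1, X=0, Y=2) weight 1/36
  (Z=0, W=1, X=1, Y=1) weight 1/108
  (Z=0, W=1, X=2, Y=0) weight 1/36
  (Z=1, W=0, X=0, Y=2) weight 1/48
  (Z=1, W=0, X=1, Y=1) weight 1/144
  … 4 more
Group by Y:
  weight(Y=0) = 1/12
  weight(Y=1) = 1/36
  weight(Y=2) = 1/12
Total weight = 1/12 + 1/36 + 1/12 = 7/36
P(Y=0 | obs) = 1/12 / 7/36 = 3/7
P(Y=1 | obs) = 1/36 / 7/36 = 1/7
P(Y=2 | obs) = 1/12 / 7/36 = 3/7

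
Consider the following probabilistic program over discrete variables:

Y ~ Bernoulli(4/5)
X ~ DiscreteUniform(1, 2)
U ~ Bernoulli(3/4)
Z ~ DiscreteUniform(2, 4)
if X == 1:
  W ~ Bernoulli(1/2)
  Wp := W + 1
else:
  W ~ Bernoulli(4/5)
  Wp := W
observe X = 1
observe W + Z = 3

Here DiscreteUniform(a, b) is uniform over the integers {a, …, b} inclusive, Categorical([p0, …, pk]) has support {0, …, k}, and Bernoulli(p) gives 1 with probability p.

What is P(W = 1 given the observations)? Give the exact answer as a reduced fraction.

P(W = 1 | obs) = 1/2

Enumerate traces; 8 have nonzero weight after conditioning:
  (Y=0, X=1, U=0, Z=2, W=1) weight 1/240
  (Y=0, X=1, U=0, Z=3, W=0) weight 1/240
  (Y=0, X=1, U=1, Z=2, W=1) weight 1/80
  (Y=0, X=1, U=1, Z=3, W=0) weight 1/80
  (Y=1, X=1, U=0, Z=2, W=1) weight 1/60
  (Y=1, X=1, U=0, Z=3, W=0) weight 1/60
  (Y=1, X=1, U=1, Z=2, W=1) weight 1/20
  (Y=1, X=1, U=1, Z=3, W=0) weight 1/20
Group by W:
  weight(W=0) = 1/12
  weight(W=1) = 1/12
Total weight = 1/12 + 1/12 = 1/6
P(W=0 | obs) = 1/12 / 1/6 = 1/2
P(W=1 | obs) = 1/12 / 1/6 = 1/2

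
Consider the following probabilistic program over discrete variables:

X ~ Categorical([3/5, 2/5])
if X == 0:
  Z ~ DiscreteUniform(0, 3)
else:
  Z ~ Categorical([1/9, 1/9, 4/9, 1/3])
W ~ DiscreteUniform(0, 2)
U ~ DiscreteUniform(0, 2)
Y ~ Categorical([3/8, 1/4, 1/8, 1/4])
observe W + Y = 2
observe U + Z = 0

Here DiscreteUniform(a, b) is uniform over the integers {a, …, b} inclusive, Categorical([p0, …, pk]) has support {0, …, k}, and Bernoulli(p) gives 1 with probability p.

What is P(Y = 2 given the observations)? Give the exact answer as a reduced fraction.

Enumerate traces; 6 have nonzero weight after conditioning:
  (X=0, Z=0, W=0, U=0, Y=2) weight 1/480
  (X=0, Z=0, W=1, U=0, Y=1) weight 1/240
  (X=0, Z=0, W=2, U=0, Y=0) weight 1/160
  (X=1, Z=0, W=0, U=0, Y=2) weight 1/1620
  (X=1, Z=0, W=1, U=0, Y=1) weight 1/810
  (X=1, Z=0, W=2, U=0, Y=0) weight 1/540
Group by Y:
  weight(Y=0) = 7/864
  weight(Y=1) = 7/1296
  weight(Y=2) = 7/2592
Total weight = 7/864 + 7/1296 + 7/2592 = 7/432
P(Y=0 | obs) = 7/864 / 7/432 = 1/2
P(Y=1 | obs) = 7/1296 / 7/432 = 1/3
P(Y=2 | obs) = 7/2592 / 7/432 = 1/6

P(Y = 2 | obs) = 1/6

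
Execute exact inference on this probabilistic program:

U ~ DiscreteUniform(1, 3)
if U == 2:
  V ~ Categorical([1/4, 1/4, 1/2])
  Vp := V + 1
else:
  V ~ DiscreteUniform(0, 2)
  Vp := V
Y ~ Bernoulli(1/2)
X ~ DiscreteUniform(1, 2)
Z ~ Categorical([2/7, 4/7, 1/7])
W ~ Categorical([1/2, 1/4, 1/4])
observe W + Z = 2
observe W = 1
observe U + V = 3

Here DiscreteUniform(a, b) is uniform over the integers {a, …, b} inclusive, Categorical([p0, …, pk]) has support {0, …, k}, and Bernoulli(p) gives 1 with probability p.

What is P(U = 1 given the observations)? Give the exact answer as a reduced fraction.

Enumerate traces; 12 have nonzero weight after conditioning:
  (U=1, V=2, Y=0, X=1, Z=1, W=1) weight 1/252
  (U=1, V=2, Y=0, X=2, Z=1, W=1) weight 1/252
  (U=1, V=2, Y=1, X=1, Z=1, W=1) weight 1/252
  (U=1, V=2, Y=1, X=2, Z=1, W=1) weight 1/252
  (U=2, V=1, Y=0, X=1, Z=1, W=1) weight 1/336
  (U=2, V=1, Y=0, X=2, Z=1, W=1) weight 1/336
  (U=2, V=1, Y=1, X=1, Z=1, W=1) weight 1/336
  (U=2, V=1, Y=1, X=2, Z=1, W=1) weight 1/336
  (U=3, V=0, Y=0, X=1, Z=1, W=1) weight 1/252
  … 3 more
Group by U:
  weight(U=1) = 1/63
  weight(U=2) = 1/84
  weight(U=3) = 1/63
Total weight = 1/63 + 1/84 + 1/63 = 11/252
P(U=1 | obs) = 1/63 / 11/252 = 4/11
P(U=2 | obs) = 1/84 / 11/252 = 3/11
P(U=3 | obs) = 1/63 / 11/252 = 4/11

P(U = 1 | obs) = 4/11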